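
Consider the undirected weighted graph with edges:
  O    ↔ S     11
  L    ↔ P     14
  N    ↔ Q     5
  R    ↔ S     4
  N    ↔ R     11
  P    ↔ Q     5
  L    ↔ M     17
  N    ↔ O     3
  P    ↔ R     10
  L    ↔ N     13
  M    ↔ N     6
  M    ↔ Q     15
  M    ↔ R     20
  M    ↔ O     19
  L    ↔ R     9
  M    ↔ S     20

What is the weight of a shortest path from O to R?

Comparing a few candidate routes:
O - N - Q - P - R: 3 + 5 + 5 + 10 = 23
O - S - R: 11 + 4 = 15
O - N - R: 3 + 11 = 14
Best route has total 14.

14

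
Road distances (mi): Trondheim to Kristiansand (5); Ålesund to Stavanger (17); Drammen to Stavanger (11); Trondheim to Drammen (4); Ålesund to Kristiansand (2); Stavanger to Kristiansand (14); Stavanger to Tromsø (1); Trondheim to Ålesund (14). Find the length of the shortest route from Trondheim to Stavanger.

Paths from Trondheim to Stavanger:
Trondheim - Drammen - Stavanger: 4 + 11 = 15
Trondheim - Kristiansand - Ålesund - Stavanger: 5 + 2 + 17 = 24
Trondheim - Ålesund - Kristiansand - Stavanger: 14 + 2 + 14 = 30
Trondheim - Ålesund - Stavanger: 14 + 17 = 31
Trondheim - Kristiansand - Stavanger: 5 + 14 = 19
The minimum is 15 mi.

15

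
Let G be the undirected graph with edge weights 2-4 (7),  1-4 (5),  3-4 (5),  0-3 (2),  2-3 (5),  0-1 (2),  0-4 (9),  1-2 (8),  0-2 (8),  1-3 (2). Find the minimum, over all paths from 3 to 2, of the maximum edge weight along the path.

Comparing a few candidate routes:
3 - 0 - 1 - 4 - 2: max(2, 2, 5, 7) = 7
3 - 2: max(5) = 5
3 - 4 - 2: max(5, 7) = 7
3 - 1 - 4 - 2: max(2, 5, 7) = 7
The minimum achievable maximum is 5.

5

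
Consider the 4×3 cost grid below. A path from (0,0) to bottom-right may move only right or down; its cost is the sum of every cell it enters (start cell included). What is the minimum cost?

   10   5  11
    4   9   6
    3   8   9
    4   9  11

41

Path (0,0) -> (1,0) -> (2,0) -> (3,0) -> (3,1) -> (3,2): 10 + 4 + 3 + 4 + 9 + 11 = 41.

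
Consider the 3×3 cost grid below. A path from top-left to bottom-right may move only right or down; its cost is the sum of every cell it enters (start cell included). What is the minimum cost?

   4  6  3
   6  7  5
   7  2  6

24

Best path: [0,0] [0,1] [0,2] [1,2] [2,2]
Cost: 4 + 6 + 3 + 5 + 6 = 24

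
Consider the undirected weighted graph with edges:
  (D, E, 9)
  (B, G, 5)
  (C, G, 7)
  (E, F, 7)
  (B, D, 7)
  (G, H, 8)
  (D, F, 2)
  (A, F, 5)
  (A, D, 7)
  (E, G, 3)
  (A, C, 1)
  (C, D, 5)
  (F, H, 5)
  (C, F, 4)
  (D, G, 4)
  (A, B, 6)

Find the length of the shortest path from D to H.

7

Checking several routes:
D - F - H: 2 + 5 = 7
D - G - H: 4 + 8 = 12
D - C - F - H: 5 + 4 + 5 = 14
The minimum is 7.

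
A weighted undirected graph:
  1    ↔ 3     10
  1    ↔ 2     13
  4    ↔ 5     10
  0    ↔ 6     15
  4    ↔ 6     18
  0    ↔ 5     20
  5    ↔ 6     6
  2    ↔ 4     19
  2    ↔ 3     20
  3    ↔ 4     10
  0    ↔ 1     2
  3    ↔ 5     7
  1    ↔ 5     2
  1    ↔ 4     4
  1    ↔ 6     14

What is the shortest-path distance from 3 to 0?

11

Comparing a few candidate routes:
3 -> 1 -> 0: 10 + 2 = 12
3 -> 5 -> 1 -> 0: 7 + 2 + 2 = 11
3 -> 4 -> 1 -> 0: 10 + 4 + 2 = 16
3 -> 5 -> 4 -> 1 -> 0: 7 + 10 + 4 + 2 = 23
3 -> 4 -> 5 -> 1 -> 0: 10 + 10 + 2 + 2 = 24
Shortest: 11.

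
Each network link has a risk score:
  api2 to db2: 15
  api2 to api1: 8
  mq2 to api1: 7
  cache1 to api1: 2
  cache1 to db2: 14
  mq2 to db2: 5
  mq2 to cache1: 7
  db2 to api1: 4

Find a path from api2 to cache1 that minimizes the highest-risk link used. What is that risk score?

Comparing a few candidate routes:
api2 -> api1 -> cache1: max(8, 2) = 8
api2 -> api1 -> db2 -> mq2 -> cache1: max(8, 4, 5, 7) = 8
api2 -> api1 -> mq2 -> cache1: max(8, 7, 7) = 8
The minimum achievable maximum is 8.

8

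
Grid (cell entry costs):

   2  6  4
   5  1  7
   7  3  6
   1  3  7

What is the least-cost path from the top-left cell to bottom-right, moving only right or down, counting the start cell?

21

Best path: (0,0)→(1,0)→(1,1)→(2,1)→(3,1)→(3,2)
Cost: 2 + 5 + 1 + 3 + 3 + 7 = 21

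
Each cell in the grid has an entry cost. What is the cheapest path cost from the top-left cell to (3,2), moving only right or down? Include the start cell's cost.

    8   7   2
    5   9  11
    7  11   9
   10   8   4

Take (0,0) -> (0,1) -> (0,2) -> (1,2) -> (2,2) -> (3,2) for a total of 8 + 7 + 2 + 11 + 9 + 4 = 41.

41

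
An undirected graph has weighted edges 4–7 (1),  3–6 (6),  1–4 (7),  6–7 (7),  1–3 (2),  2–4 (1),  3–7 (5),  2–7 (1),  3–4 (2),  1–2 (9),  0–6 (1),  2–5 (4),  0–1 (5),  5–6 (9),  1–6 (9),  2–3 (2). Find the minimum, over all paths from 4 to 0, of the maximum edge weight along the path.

Checking several routes:
4 -> 7 -> 2 -> 3 -> 1 -> 0: max(1, 1, 2, 2, 5) = 5
4 -> 2 -> 3 -> 1 -> 0: max(1, 2, 2, 5) = 5
4 -> 7 -> 3 -> 1 -> 0: max(1, 5, 2, 5) = 5
Best route has worst link 5.

5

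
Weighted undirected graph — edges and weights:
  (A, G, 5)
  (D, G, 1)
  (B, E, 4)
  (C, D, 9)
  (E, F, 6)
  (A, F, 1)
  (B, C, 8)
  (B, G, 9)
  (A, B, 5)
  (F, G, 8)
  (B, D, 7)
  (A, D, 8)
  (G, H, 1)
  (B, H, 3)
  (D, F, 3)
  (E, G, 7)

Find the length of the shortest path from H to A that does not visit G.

A few of the H→A routes:
H-B-E-F-D-A: 3 + 4 + 6 + 3 + 8 = 24
H-B-C-D-F-A: 3 + 8 + 9 + 3 + 1 = 24
H-B-E-F-A: 3 + 4 + 6 + 1 = 14
H-B-D-F-A: 3 + 7 + 3 + 1 = 14
H-B-A: 3 + 5 = 8
H-B-D-A: 3 + 7 + 8 = 18
Shortest: 8.

8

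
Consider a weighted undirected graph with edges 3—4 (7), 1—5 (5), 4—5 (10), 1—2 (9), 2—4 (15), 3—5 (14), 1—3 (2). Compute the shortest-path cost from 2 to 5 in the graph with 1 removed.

25

Candidate routes:
2 → 4 → 3 → 5: 15 + 7 + 14 = 36
2 → 4 → 5: 15 + 10 = 25
Best route has total 25.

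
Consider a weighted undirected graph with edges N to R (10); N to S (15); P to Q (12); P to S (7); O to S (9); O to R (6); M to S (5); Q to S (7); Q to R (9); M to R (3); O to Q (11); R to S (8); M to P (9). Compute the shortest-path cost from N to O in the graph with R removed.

24

Candidate routes:
N -> S -> Q -> O: 15 + 7 + 11 = 33
N -> S -> O: 15 + 9 = 24
N -> S -> M -> P -> Q -> O: 15 + 5 + 9 + 12 + 11 = 52
N -> S -> P -> Q -> O: 15 + 7 + 12 + 11 = 45
The minimum is 24.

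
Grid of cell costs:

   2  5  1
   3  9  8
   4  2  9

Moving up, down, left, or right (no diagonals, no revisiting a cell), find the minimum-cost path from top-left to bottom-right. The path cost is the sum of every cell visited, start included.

20

Path (0,0) -> (1,0) -> (2,0) -> (2,1) -> (2,2): 2 + 3 + 4 + 2 + 9 = 20.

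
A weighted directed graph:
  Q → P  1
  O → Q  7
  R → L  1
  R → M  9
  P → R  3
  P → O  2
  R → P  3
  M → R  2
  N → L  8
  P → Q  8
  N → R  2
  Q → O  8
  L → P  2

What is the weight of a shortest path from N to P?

5

Routes from N to P:
N - R - L - P: 2 + 1 + 2 = 5
N - R - P: 2 + 3 = 5
N - L - P: 8 + 2 = 10
The minimum is 5.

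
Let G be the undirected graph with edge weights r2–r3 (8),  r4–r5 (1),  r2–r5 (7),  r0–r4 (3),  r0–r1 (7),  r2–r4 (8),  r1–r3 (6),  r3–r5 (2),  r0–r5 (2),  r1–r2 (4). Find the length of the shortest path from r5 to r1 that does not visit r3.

Checking several routes:
r5→r2→r1: 7 + 4 = 11
r5→r0→r4→r2→r1: 2 + 3 + 8 + 4 = 17
r5→r4→r2→r1: 1 + 8 + 4 = 13
r5→r4→r0→r1: 1 + 3 + 7 = 11
r5→r0→r1: 2 + 7 = 9
The minimum is 9.

9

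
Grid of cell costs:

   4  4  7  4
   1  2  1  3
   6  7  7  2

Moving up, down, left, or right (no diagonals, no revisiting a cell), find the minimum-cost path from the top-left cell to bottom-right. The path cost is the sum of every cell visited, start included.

13

Cheapest: (0,0) → (1,0) → (1,1) → (1,2) → (1,3) → (2,3)
  4 + 1 + 2 + 1 + 3 + 2 = 13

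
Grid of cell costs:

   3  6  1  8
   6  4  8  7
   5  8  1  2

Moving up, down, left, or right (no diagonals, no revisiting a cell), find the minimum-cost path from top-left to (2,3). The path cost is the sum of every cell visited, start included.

21

Cheapest: (0,0) → (0,1) → (0,2) → (1,2) → (2,2) → (2,3)
  3 + 6 + 1 + 8 + 1 + 2 = 21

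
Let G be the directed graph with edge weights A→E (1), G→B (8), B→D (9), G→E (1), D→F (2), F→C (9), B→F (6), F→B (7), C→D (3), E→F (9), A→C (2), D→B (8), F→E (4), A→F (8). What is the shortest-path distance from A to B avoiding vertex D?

Routes from A to B avoiding D:
A-E-F-B: 1 + 9 + 7 = 17
A-F-B: 8 + 7 = 15
Shortest: 15.

15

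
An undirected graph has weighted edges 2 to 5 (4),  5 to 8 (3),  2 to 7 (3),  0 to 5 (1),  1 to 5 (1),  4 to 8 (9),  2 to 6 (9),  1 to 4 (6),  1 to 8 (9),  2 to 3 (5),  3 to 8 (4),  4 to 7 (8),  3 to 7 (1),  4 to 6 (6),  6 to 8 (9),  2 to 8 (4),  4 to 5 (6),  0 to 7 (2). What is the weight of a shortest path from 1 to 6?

12

Comparing a few candidate routes:
1→5→4→6: 1 + 6 + 6 = 13
1→5→0→7→2→6: 1 + 1 + 2 + 3 + 9 = 16
1→5→8→6: 1 + 3 + 9 = 13
1→5→2→6: 1 + 4 + 9 = 14
1→5→8→2→6: 1 + 3 + 4 + 9 = 17
1→4→6: 6 + 6 = 12
Best route has total 12.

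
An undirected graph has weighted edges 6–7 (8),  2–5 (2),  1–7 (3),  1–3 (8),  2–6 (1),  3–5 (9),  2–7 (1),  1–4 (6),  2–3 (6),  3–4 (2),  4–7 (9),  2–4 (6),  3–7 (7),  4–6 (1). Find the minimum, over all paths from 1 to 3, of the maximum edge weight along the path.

3

A few of the 1→3 routes:
1 → 4 → 2 → 3: max(6, 6, 6) = 6
1 → 4 → 3: max(6, 2) = 6
1 → 7 → 2 → 6 → 4 → 3: max(3, 1, 1, 1, 2) = 3
The minimum achievable maximum is 3.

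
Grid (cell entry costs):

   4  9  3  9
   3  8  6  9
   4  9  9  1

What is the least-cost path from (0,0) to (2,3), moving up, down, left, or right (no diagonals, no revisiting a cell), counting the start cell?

30

Best path: (0,0) → (1,0) → (2,0) → (2,1) → (2,2) → (2,3)
Cost: 4 + 3 + 4 + 9 + 9 + 1 = 30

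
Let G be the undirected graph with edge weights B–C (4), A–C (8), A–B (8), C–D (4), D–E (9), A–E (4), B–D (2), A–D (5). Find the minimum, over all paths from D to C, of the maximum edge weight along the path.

4

Some routes from D to C:
D -> A -> C: max(5, 8) = 8
D -> B -> C: max(2, 4) = 4
D -> A -> B -> C: max(5, 8, 4) = 8
D -> C: max(4) = 4
Smallest bottleneck: 4.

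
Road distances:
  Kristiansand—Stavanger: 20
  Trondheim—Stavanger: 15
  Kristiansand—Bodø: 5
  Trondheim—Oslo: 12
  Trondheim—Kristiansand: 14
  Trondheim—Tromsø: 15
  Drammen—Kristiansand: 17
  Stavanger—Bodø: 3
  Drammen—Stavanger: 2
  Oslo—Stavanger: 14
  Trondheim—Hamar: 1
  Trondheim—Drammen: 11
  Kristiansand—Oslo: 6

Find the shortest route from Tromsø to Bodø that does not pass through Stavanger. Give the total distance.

34

Candidate routes:
Tromsø -> Trondheim -> Kristiansand -> Bodø: 15 + 14 + 5 = 34
Tromsø -> Trondheim -> Drammen -> Kristiansand -> Bodø: 15 + 11 + 17 + 5 = 48
Tromsø -> Trondheim -> Oslo -> Kristiansand -> Bodø: 15 + 12 + 6 + 5 = 38
The minimum is 34.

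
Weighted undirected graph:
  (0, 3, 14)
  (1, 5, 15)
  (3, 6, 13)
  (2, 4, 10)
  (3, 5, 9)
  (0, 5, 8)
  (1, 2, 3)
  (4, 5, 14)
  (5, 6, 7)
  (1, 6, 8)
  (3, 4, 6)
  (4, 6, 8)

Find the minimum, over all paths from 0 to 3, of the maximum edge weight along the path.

Checking several routes:
0 -> 5 -> 4 -> 2 -> 1 -> 6 -> 3: max(8, 14, 10, 3, 8, 13) = 14
0 -> 5 -> 3: max(8, 9) = 9
0 -> 5 -> 6 -> 3: max(8, 7, 13) = 13
0 -> 5 -> 6 -> 1 -> 2 -> 4 -> 3: max(8, 7, 8, 3, 10, 6) = 10
0 -> 5 -> 6 -> 4 -> 3: max(8, 7, 8, 6) = 8
0 -> 5 -> 4 -> 6 -> 3: max(8, 14, 8, 13) = 14
Best route has worst link 8.

8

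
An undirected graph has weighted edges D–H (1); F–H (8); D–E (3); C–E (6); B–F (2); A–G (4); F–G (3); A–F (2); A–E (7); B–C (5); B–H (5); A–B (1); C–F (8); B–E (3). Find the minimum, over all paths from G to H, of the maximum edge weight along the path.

3

Comparing a few candidate routes:
G→A→B→E→D→H: max(4, 1, 3, 3, 1) = 4
G→F→A→B→E→D→H: max(3, 2, 1, 3, 3, 1) = 3
G→F→B→E→D→H: max(3, 2, 3, 3, 1) = 3
Smallest bottleneck: 3.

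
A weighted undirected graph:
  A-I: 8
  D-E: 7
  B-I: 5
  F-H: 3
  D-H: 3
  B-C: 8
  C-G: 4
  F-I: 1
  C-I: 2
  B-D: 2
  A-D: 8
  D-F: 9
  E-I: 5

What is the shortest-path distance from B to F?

Some routes from B to F:
B-D-E-I-F: 2 + 7 + 5 + 1 = 15
B-D-F: 2 + 9 = 11
B-I-F: 5 + 1 = 6
B-D-H-F: 2 + 3 + 3 = 8
B-C-I-F: 8 + 2 + 1 = 11
The minimum is 6.

6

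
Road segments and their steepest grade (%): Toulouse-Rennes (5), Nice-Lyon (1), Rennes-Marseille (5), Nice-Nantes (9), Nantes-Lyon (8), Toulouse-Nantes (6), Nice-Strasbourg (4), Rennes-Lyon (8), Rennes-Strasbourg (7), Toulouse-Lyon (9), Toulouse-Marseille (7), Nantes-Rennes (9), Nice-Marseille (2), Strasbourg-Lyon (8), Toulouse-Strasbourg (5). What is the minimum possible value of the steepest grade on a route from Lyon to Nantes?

A few of the Lyon→Nantes routes:
Lyon - Nice - Marseille - Rennes - Strasbourg - Toulouse - Nantes: max(1, 2, 5, 7, 5, 6) = 7
Lyon - Nice - Marseille - Rennes - Toulouse - Nantes: max(1, 2, 5, 5, 6) = 6
Lyon - Nice - Strasbourg - Rennes - Marseille - Toulouse - Nantes: max(1, 4, 7, 5, 7, 6) = 7
Lyon - Nice - Marseille - Toulouse - Nantes: max(1, 2, 7, 6) = 7
Lyon - Nice - Strasbourg - Toulouse - Nantes: max(1, 4, 5, 6) = 6
Lyon - Nice - Strasbourg - Rennes - Toulouse - Nantes: max(1, 4, 7, 5, 6) = 7
The minimum achievable maximum is 6%.

6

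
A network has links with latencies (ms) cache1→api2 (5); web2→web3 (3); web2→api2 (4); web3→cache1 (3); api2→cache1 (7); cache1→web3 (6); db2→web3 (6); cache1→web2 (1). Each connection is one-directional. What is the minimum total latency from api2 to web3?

Paths from api2 to web3:
api2→cache1→web2→web3: 7 + 1 + 3 = 11
api2→cache1→web3: 7 + 6 = 13
The minimum is 11 ms.

11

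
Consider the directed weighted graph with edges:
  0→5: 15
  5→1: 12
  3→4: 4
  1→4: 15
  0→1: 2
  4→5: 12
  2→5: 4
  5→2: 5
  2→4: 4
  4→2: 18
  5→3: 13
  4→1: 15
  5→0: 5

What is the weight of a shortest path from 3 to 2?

21

Paths from 3 to 2:
3-4-2: 4 + 18 = 22
3-4-5-2: 4 + 12 + 5 = 21
Best route has total 21.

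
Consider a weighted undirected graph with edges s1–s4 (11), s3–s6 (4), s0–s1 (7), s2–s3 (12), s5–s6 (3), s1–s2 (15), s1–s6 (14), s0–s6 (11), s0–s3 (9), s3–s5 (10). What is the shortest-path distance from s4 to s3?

A few of the s4→s3 routes:
s4 - s1 - s6 - s3: 11 + 14 + 4 = 29
s4 - s1 - s0 - s6 - s5 - s3: 11 + 7 + 11 + 3 + 10 = 42
s4 - s1 - s2 - s3: 11 + 15 + 12 = 38
s4 - s1 - s0 - s3: 11 + 7 + 9 = 27
s4 - s1 - s0 - s6 - s3: 11 + 7 + 11 + 4 = 33
s4 - s1 - s6 - s5 - s3: 11 + 14 + 3 + 10 = 38
Best route has total 27.

27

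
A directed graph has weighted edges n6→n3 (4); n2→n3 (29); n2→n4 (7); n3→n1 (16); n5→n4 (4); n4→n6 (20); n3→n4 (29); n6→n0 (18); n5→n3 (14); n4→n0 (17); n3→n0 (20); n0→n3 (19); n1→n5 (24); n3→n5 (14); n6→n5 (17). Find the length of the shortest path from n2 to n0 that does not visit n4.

Paths from n2 to n0 avoiding n4:
n2 → n3 → n0: 29 + 20 = 49
Best route has total 49.

49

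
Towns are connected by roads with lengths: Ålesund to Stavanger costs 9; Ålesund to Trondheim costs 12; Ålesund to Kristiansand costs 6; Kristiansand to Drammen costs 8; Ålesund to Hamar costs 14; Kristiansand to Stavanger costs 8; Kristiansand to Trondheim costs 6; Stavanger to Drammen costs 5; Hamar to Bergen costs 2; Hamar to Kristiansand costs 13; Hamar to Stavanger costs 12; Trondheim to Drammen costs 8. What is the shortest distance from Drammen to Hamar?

Some routes from Drammen to Hamar:
Drammen-Kristiansand-Stavanger-Hamar: 8 + 8 + 12 = 28
Drammen-Trondheim-Kristiansand-Hamar: 8 + 6 + 13 = 27
Drammen-Kristiansand-Ålesund-Hamar: 8 + 6 + 14 = 28
Drammen-Stavanger-Kristiansand-Hamar: 5 + 8 + 13 = 26
Drammen-Stavanger-Hamar: 5 + 12 = 17
Drammen-Kristiansand-Hamar: 8 + 13 = 21
The minimum is 17.

17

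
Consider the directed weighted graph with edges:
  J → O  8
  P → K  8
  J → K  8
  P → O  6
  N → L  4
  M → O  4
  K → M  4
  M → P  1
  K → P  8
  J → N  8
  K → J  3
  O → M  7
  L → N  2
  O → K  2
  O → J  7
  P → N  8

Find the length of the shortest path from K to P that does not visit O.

Paths from K to P avoiding O:
K - M - P: 4 + 1 = 5
K - P: 8
The minimum is 5.

5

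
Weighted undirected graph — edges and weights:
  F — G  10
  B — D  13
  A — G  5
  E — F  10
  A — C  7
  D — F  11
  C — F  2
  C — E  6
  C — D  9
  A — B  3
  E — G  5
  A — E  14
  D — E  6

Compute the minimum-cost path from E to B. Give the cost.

13

Comparing a few candidate routes:
E → G → A → B: 5 + 5 + 3 = 13
E → C → A → B: 6 + 7 + 3 = 16
E → D → B: 6 + 13 = 19
E → A → B: 14 + 3 = 17
E → F → C → A → B: 10 + 2 + 7 + 3 = 22
Best route has total 13.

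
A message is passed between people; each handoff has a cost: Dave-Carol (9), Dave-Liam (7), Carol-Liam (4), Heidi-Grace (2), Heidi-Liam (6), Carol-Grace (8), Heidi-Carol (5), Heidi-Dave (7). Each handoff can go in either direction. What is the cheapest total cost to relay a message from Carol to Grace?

7

Comparing a few candidate routes:
Carol → Grace: 8
Carol → Heidi → Grace: 5 + 2 = 7
Carol → Liam → Heidi → Grace: 4 + 6 + 2 = 12
Best route has total 7.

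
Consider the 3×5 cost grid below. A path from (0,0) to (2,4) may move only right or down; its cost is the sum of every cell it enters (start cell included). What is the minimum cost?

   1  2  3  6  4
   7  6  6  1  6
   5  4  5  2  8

Take (0,0) → (0,1) → (0,2) → (0,3) → (1,3) → (2,3) → (2,4) for a total of 1 + 2 + 3 + 6 + 1 + 2 + 8 = 23.
For comparison, the top-then-right route costs 30.

23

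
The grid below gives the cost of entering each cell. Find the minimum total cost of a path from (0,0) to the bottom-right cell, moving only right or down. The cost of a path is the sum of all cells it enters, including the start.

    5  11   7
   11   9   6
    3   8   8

Path (0,0) → (1,0) → (2,0) → (2,1) → (2,2): 5 + 11 + 3 + 8 + 8 = 35.

35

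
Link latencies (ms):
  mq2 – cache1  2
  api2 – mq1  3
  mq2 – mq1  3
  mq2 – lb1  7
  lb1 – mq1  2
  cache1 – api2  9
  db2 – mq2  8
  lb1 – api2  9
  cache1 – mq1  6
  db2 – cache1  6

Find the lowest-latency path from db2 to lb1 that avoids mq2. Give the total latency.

14

Paths from db2 to lb1 avoiding mq2:
db2 → cache1 → api2 → lb1: 6 + 9 + 9 = 24
db2 → cache1 → mq1 → api2 → lb1: 6 + 6 + 3 + 9 = 24
db2 → cache1 → mq1 → lb1: 6 + 6 + 2 = 14
db2 → cache1 → api2 → mq1 → lb1: 6 + 9 + 3 + 2 = 20
The minimum is 14 ms.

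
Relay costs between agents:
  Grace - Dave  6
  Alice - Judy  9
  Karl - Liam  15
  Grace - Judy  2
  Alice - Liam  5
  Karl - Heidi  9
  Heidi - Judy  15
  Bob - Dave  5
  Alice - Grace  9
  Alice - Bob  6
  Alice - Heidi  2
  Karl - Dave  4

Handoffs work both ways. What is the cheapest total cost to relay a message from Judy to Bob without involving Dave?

15

Paths from Judy to Bob avoiding Dave:
Judy-Heidi-Karl-Liam-Alice-Bob: 15 + 9 + 15 + 5 + 6 = 50
Judy-Grace-Alice-Bob: 2 + 9 + 6 = 17
Judy-Alice-Bob: 9 + 6 = 15
Judy-Heidi-Alice-Bob: 15 + 2 + 6 = 23
Best route has total 15.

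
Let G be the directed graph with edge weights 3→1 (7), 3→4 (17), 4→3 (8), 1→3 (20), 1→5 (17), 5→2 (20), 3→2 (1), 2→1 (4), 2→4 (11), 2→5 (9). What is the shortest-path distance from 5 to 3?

Paths from 5 to 3:
5 - 2 - 4 - 3: 20 + 11 + 8 = 39
5 - 2 - 1 - 3: 20 + 4 + 20 = 44
Shortest: 39.

39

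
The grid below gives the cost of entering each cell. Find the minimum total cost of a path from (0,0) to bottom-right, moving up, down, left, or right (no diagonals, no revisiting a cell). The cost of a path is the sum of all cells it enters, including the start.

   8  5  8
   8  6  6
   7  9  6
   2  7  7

Take (0,0)→(0,1)→(1,1)→(1,2)→(2,2)→(3,2) for a total of 8 + 5 + 6 + 6 + 6 + 7 = 38.

38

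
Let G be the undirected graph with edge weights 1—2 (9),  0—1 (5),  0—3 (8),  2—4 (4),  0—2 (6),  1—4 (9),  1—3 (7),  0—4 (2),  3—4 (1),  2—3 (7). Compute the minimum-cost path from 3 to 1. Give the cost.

7

Comparing a few candidate routes:
3 - 4 - 0 - 1: 1 + 2 + 5 = 8
3 - 4 - 1: 1 + 9 = 10
3 - 1: 7
The minimum is 7.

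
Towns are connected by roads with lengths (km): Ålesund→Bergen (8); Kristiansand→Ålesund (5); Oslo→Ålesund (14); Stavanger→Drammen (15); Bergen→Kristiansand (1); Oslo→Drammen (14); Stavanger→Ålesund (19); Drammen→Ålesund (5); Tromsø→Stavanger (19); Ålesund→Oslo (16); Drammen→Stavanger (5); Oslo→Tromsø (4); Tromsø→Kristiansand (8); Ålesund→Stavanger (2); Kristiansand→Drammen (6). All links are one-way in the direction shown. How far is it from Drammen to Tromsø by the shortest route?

Routes from Drammen to Tromsø:
Drammen → Ålesund → Oslo → Tromsø: 5 + 16 + 4 = 25
Drammen → Stavanger → Ålesund → Oslo → Tromsø: 5 + 19 + 16 + 4 = 44
The minimum is 25 km.

25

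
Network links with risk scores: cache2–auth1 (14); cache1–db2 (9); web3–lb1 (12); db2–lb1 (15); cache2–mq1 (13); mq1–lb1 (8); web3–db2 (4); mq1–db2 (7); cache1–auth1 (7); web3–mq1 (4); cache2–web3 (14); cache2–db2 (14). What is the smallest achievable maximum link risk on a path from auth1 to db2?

Comparing a few candidate routes:
auth1 - cache2 - mq1 - web3 - db2: max(14, 13, 4, 4) = 14
auth1 - cache2 - db2: max(14, 14) = 14
auth1 - cache1 - db2: max(7, 9) = 9
auth1 - cache2 - mq1 - lb1 - web3 - db2: max(14, 13, 8, 12, 4) = 14
auth1 - cache2 - mq1 - db2: max(14, 13, 7) = 14
The minimum achievable maximum is 9.

9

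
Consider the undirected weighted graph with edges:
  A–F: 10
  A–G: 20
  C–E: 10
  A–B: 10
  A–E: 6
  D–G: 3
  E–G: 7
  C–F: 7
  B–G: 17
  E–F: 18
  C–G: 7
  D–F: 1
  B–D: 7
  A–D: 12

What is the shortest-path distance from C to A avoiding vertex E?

17

Checking several routes:
C -> F -> D -> B -> A: 7 + 1 + 7 + 10 = 25
C -> F -> D -> A: 7 + 1 + 12 = 20
C -> G -> D -> F -> A: 7 + 3 + 1 + 10 = 21
C -> G -> D -> A: 7 + 3 + 12 = 22
C -> F -> A: 7 + 10 = 17
The minimum is 17.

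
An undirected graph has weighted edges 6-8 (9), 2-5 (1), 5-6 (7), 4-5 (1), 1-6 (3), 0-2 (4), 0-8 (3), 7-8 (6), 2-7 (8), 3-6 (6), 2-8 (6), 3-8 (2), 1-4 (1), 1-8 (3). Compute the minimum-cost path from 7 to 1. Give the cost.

9

Some routes from 7 to 1:
7 → 8 → 2 → 5 → 4 → 1: 6 + 6 + 1 + 1 + 1 = 15
7 → 2 → 5 → 4 → 1: 8 + 1 + 1 + 1 = 11
7 → 2 → 8 → 1: 8 + 6 + 3 = 17
7 → 8 → 0 → 2 → 5 → 4 → 1: 6 + 3 + 4 + 1 + 1 + 1 = 16
7 → 8 → 1: 6 + 3 = 9
7 → 8 → 3 → 6 → 1: 6 + 2 + 6 + 3 = 17
Best route has total 9.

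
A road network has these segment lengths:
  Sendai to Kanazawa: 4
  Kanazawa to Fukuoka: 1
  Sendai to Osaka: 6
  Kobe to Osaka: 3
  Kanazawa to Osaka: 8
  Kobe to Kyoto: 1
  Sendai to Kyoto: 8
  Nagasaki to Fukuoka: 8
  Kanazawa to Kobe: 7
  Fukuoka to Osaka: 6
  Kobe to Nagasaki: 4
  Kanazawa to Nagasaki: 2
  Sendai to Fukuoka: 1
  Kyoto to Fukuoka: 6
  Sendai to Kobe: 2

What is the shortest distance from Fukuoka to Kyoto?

4

Comparing a few candidate routes:
Fukuoka→Sendai→Kobe→Kyoto: 1 + 2 + 1 = 4
Fukuoka→Kyoto: 6
Fukuoka→Kanazawa→Nagasaki→Kobe→Kyoto: 1 + 2 + 4 + 1 = 8
The minimum is 4.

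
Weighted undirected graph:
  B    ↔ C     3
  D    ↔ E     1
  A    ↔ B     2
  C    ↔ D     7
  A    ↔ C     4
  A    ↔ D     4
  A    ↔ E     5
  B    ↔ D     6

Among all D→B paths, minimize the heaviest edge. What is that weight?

4

Comparing a few candidate routes:
D→E→A→C→B: max(1, 5, 4, 3) = 5
D→A→C→B: max(4, 4, 3) = 4
D→E→A→B: max(1, 5, 2) = 5
D→A→B: max(4, 2) = 4
The minimum achievable maximum is 4.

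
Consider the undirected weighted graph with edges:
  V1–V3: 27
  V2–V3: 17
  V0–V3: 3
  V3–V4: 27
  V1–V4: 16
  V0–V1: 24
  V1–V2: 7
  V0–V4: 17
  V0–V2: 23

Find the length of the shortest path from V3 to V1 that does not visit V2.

27

Comparing a few candidate routes:
V3-V1: 27
V3-V0-V4-V1: 3 + 17 + 16 = 36
V3-V0-V1: 3 + 24 = 27
Best route has total 27.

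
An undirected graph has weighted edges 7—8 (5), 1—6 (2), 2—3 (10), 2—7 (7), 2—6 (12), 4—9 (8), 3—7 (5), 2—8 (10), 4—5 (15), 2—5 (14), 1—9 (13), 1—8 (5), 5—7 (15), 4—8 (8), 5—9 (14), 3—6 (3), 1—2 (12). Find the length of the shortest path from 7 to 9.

Some routes from 7 to 9:
7-3-6-1-8-4-9: 5 + 3 + 2 + 5 + 8 + 8 = 31
7-3-6-1-9: 5 + 3 + 2 + 13 = 23
7-5-9: 15 + 14 = 29
7-8-4-9: 5 + 8 + 8 = 21
7-2-1-9: 7 + 12 + 13 = 32
7-8-1-9: 5 + 5 + 13 = 23
Shortest: 21.

21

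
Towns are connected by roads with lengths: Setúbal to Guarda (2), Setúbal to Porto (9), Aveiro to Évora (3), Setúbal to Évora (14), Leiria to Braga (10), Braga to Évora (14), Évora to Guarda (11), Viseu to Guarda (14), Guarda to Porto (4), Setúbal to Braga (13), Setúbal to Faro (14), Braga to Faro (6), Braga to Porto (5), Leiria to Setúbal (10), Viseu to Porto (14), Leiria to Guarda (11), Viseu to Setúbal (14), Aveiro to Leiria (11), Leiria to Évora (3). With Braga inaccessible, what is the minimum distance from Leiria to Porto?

15

Some routes from Leiria to Porto avoiding Braga:
Leiria - Setúbal - Porto: 10 + 9 = 19
Leiria - Évora - Guarda - Porto: 3 + 11 + 4 = 18
Leiria - Guarda - Porto: 11 + 4 = 15
Leiria - Setúbal - Guarda - Porto: 10 + 2 + 4 = 16
Leiria - Guarda - Setúbal - Porto: 11 + 2 + 9 = 22
Shortest: 15.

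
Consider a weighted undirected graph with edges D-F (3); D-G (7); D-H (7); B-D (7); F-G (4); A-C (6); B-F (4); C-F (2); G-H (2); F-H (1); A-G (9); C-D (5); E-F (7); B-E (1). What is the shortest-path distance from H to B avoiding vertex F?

Paths from H to B avoiding F:
H-D-B: 7 + 7 = 14
H-G-D-B: 2 + 7 + 7 = 16
H-G-A-C-D-B: 2 + 9 + 6 + 5 + 7 = 29
The minimum is 14.

14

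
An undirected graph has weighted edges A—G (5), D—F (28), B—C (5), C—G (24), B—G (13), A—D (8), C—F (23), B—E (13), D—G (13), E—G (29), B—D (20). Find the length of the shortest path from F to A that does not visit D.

46

Routes from F to A avoiding D:
F - C - G - A: 23 + 24 + 5 = 52
F - C - B - G - A: 23 + 5 + 13 + 5 = 46
F - C - B - E - G - A: 23 + 5 + 13 + 29 + 5 = 75
The minimum is 46.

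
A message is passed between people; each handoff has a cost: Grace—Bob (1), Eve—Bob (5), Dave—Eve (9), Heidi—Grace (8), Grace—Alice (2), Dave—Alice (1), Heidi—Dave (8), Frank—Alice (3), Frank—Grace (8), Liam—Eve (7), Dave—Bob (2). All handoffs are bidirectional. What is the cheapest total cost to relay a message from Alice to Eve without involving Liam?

Checking several routes:
Alice→Grace→Bob→Dave→Eve: 2 + 1 + 2 + 9 = 14
Alice→Dave→Eve: 1 + 9 = 10
Alice→Frank→Grace→Bob→Eve: 3 + 8 + 1 + 5 = 17
Alice→Grace→Bob→Eve: 2 + 1 + 5 = 8
Alice→Frank→Grace→Bob→Dave→Eve: 3 + 8 + 1 + 2 + 9 = 23
Alice→Dave→Bob→Eve: 1 + 2 + 5 = 8
Best route has total 8.

8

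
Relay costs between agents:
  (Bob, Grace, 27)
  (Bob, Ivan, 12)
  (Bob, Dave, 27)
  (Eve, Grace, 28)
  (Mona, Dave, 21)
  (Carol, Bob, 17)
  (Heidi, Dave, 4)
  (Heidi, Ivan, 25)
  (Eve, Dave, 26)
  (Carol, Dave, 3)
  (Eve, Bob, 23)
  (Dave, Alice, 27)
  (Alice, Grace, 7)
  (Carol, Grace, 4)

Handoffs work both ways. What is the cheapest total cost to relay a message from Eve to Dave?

26

Comparing a few candidate routes:
Eve - Bob - Dave: 23 + 27 = 50
Eve - Dave: 26
Eve - Grace - Carol - Dave: 28 + 4 + 3 = 35
Eve - Bob - Carol - Dave: 23 + 17 + 3 = 43
Shortest: 26.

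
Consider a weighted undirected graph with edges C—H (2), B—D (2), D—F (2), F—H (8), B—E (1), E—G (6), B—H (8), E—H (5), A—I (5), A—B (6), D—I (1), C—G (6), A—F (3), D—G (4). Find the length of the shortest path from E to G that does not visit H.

6

Paths from E to G avoiding H:
E-B-A-I-D-G: 1 + 6 + 5 + 1 + 4 = 17
E-G: 6
E-B-A-F-D-G: 1 + 6 + 3 + 2 + 4 = 16
E-B-D-G: 1 + 2 + 4 = 7
The minimum is 6.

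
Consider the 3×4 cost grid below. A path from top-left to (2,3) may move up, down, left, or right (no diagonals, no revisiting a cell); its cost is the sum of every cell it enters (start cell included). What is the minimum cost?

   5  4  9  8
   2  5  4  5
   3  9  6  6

Cheapest: (0,0) -> (1,0) -> (1,1) -> (1,2) -> (1,3) -> (2,3)
  5 + 2 + 5 + 4 + 5 + 6 = 27

27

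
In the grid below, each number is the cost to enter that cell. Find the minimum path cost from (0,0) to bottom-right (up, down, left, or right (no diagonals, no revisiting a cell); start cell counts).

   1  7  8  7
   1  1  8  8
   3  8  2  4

17

Best path: r0c0 → r1c0 → r1c1 → r1c2 → r2c2 → r2c3
Cost: 1 + 1 + 1 + 8 + 2 + 4 = 17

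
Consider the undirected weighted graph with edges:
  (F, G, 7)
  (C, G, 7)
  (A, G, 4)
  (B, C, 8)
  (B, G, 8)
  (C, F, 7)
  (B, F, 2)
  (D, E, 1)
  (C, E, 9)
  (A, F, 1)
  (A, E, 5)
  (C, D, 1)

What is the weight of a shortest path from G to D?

A few of the G→D routes:
G -> A -> F -> C -> D: 4 + 1 + 7 + 1 = 13
G -> A -> E -> D: 4 + 5 + 1 = 10
G -> C -> D: 7 + 1 = 8
Shortest: 8.

8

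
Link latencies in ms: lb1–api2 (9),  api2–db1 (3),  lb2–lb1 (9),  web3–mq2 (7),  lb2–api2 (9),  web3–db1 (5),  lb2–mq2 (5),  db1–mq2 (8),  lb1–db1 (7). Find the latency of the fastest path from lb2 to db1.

12

A few of the lb2→db1 routes:
lb2→mq2→web3→db1: 5 + 7 + 5 = 17
lb2→lb1→db1: 9 + 7 = 16
lb2→mq2→db1: 5 + 8 = 13
lb2→api2→db1: 9 + 3 = 12
Best route has total 12 ms.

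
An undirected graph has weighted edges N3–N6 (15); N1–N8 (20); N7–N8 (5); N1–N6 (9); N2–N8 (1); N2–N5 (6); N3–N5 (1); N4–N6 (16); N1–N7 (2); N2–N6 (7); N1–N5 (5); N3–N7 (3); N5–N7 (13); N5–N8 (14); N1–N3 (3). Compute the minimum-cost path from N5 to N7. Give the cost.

Checking several routes:
N5 - N2 - N8 - N7: 6 + 1 + 5 = 12
N5 - N1 - N7: 5 + 2 = 7
N5 - N7: 13
N5 - N3 - N1 - N7: 1 + 3 + 2 = 6
N5 - N1 - N3 - N7: 5 + 3 + 3 = 11
N5 - N3 - N7: 1 + 3 = 4
Best route has total 4.

4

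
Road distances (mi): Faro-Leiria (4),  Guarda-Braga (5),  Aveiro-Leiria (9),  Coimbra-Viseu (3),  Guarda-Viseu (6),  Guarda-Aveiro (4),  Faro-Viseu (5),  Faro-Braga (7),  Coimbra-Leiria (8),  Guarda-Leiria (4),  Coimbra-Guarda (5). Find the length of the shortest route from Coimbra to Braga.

Checking several routes:
Coimbra -> Leiria -> Faro -> Braga: 8 + 4 + 7 = 19
Coimbra -> Leiria -> Guarda -> Braga: 8 + 4 + 5 = 17
Coimbra -> Guarda -> Braga: 5 + 5 = 10
Coimbra -> Viseu -> Guarda -> Braga: 3 + 6 + 5 = 14
Coimbra -> Viseu -> Faro -> Braga: 3 + 5 + 7 = 15
The minimum is 10 mi.

10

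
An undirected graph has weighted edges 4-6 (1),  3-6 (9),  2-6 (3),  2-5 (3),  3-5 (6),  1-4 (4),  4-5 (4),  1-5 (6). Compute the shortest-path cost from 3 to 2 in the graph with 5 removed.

Routes from 3 to 2 avoiding 5:
3-6-2: 9 + 3 = 12
Best route has total 12.

12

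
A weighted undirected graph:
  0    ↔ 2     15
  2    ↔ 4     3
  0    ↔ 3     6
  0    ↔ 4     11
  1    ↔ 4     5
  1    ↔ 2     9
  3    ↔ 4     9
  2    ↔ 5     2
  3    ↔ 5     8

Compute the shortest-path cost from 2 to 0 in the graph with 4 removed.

Routes from 2 to 0 avoiding 4:
2-5-3-0: 2 + 8 + 6 = 16
2-0: 15
Best route has total 15.

15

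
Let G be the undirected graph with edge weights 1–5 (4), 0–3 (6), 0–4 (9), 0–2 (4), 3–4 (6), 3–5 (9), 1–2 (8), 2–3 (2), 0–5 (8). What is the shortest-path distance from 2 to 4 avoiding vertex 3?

13

Paths from 2 to 4 avoiding 3:
2→1→5→0→4: 8 + 4 + 8 + 9 = 29
2→0→4: 4 + 9 = 13
Best route has total 13.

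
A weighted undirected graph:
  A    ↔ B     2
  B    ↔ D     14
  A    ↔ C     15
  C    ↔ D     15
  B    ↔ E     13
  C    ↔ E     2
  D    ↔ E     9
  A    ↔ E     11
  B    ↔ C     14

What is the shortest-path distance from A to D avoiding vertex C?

16

Candidate routes:
A - B - D: 2 + 14 = 16
A - E - B - D: 11 + 13 + 14 = 38
A - E - D: 11 + 9 = 20
A - B - E - D: 2 + 13 + 9 = 24
Shortest: 16.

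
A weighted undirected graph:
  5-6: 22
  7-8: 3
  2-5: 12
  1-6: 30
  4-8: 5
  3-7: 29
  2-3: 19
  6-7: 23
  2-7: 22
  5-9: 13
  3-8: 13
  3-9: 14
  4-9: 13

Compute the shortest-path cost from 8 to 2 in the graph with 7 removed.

32

Paths from 8 to 2 avoiding 7:
8 -> 4 -> 9 -> 3 -> 2: 5 + 13 + 14 + 19 = 51
8 -> 3 -> 9 -> 5 -> 2: 13 + 14 + 13 + 12 = 52
8 -> 4 -> 9 -> 5 -> 2: 5 + 13 + 13 + 12 = 43
8 -> 3 -> 2: 13 + 19 = 32
Best route has total 32.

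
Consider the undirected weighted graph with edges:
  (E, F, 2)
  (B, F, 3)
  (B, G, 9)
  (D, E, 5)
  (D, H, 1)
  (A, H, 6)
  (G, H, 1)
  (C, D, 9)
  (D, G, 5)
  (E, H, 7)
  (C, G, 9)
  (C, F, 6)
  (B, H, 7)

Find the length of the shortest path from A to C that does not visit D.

Routes from A to C avoiding D:
A -> H -> G -> B -> F -> C: 6 + 1 + 9 + 3 + 6 = 25
A -> H -> E -> F -> B -> G -> C: 6 + 7 + 2 + 3 + 9 + 9 = 36
A -> H -> G -> C: 6 + 1 + 9 = 16
A -> H -> B -> F -> C: 6 + 7 + 3 + 6 = 22
A -> H -> B -> G -> C: 6 + 7 + 9 + 9 = 31
A -> H -> E -> F -> C: 6 + 7 + 2 + 6 = 21
Shortest: 16.

16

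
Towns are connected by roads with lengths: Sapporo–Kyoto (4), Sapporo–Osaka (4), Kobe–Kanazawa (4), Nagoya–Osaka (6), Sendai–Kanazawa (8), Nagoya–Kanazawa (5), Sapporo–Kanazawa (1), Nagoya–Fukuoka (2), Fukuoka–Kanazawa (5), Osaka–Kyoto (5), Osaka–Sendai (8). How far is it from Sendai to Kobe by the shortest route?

12

Routes from Sendai to Kobe:
Sendai - Osaka - Kyoto - Sapporo - Kanazawa - Kobe: 8 + 5 + 4 + 1 + 4 = 22
Sendai - Kanazawa - Kobe: 8 + 4 = 12
Sendai - Osaka - Nagoya - Kanazawa - Kobe: 8 + 6 + 5 + 4 = 23
Sendai - Osaka - Sapporo - Kanazawa - Kobe: 8 + 4 + 1 + 4 = 17
Sendai - Osaka - Nagoya - Fukuoka - Kanazawa - Kobe: 8 + 6 + 2 + 5 + 4 = 25
Shortest: 12.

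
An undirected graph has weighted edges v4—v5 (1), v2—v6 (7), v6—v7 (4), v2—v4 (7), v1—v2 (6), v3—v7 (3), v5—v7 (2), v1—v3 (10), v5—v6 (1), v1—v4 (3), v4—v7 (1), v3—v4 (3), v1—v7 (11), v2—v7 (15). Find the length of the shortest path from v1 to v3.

6

Comparing a few candidate routes:
v1-v4-v5-v6-v7-v3: 3 + 1 + 1 + 4 + 3 = 12
v1-v4-v3: 3 + 3 = 6
v1-v4-v7-v3: 3 + 1 + 3 = 7
v1-v3: 10
v1-v4-v5-v7-v3: 3 + 1 + 2 + 3 = 9
Best route has total 6.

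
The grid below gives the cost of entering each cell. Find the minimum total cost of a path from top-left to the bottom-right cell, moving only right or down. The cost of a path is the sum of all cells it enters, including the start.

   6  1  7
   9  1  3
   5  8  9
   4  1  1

One optimal route is (0,0)→(0,1)→(1,1)→(2,1)→(3,1)→(3,2).
Its cost is 6 + 1 + 1 + 8 + 1 + 1 = 18.
For comparison, the top-then-right route costs 27.

18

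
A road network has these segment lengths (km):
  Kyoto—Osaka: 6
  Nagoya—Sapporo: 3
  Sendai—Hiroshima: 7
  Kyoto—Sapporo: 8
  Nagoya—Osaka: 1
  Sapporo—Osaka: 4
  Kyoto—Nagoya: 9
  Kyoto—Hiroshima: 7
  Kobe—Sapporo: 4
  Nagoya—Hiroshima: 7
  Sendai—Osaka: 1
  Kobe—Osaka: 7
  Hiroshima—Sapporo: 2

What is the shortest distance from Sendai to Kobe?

Checking several routes:
Sendai - Osaka - Sapporo - Kobe: 1 + 4 + 4 = 9
Sendai - Hiroshima - Sapporo - Kobe: 7 + 2 + 4 = 13
Sendai - Osaka - Nagoya - Sapporo - Kobe: 1 + 1 + 3 + 4 = 9
Sendai - Osaka - Kobe: 1 + 7 = 8
The minimum is 8 km.

8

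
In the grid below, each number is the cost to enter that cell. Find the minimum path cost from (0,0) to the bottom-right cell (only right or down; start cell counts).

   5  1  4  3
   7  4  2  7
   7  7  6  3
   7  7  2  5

25

One optimal route is [0,0] -> [0,1] -> [0,2] -> [1,2] -> [2,2] -> [3,2] -> [3,3].
Its cost is 5 + 1 + 4 + 2 + 6 + 2 + 5 = 25.
For comparison, the top-then-right route costs 28.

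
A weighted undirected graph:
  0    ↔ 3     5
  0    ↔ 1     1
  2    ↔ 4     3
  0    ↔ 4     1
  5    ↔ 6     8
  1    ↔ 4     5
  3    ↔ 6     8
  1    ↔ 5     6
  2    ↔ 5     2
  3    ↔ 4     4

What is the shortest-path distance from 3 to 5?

9

Comparing a few candidate routes:
3 - 0 - 4 - 2 - 5: 5 + 1 + 3 + 2 = 11
3 - 0 - 1 - 5: 5 + 1 + 6 = 12
3 - 4 - 2 - 5: 4 + 3 + 2 = 9
3 - 4 - 0 - 1 - 5: 4 + 1 + 1 + 6 = 12
Best route has total 9.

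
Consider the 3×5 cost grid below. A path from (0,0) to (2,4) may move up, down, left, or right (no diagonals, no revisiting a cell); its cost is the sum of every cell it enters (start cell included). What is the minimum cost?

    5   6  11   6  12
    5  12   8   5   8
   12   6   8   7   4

44

Best path: [0,0]→[0,1]→[0,2]→[0,3]→[1,3]→[2,3]→[2,4]
Cost: 5 + 6 + 11 + 6 + 5 + 7 + 4 = 44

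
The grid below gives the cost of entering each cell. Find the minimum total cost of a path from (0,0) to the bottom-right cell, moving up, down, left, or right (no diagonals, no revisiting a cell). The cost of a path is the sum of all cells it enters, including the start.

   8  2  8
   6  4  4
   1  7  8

26

Best path: [0,0] [0,1] [1,1] [1,2] [2,2]
Cost: 8 + 2 + 4 + 4 + 8 = 26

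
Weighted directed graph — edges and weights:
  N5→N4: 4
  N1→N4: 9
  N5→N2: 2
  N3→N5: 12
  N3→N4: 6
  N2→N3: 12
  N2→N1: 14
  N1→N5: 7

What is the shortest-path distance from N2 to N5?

21

Paths from N2 to N5:
N2 -> N1 -> N5: 14 + 7 = 21
N2 -> N3 -> N5: 12 + 12 = 24
The minimum is 21.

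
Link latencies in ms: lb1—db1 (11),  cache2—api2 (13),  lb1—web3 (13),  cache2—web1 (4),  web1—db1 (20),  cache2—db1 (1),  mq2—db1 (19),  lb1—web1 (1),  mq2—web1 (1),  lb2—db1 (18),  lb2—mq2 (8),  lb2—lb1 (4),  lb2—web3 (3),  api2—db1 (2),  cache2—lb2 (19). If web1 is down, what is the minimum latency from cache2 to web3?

Some routes from cache2 to web3 avoiding web1:
cache2-lb2-web3: 19 + 3 = 22
cache2-db1-lb2-web3: 1 + 18 + 3 = 22
cache2-db1-lb1-lb2-web3: 1 + 11 + 4 + 3 = 19
cache2-db1-lb1-web3: 1 + 11 + 13 = 25
cache2-db1-mq2-lb2-web3: 1 + 19 + 8 + 3 = 31
Best route has total 19 ms.

19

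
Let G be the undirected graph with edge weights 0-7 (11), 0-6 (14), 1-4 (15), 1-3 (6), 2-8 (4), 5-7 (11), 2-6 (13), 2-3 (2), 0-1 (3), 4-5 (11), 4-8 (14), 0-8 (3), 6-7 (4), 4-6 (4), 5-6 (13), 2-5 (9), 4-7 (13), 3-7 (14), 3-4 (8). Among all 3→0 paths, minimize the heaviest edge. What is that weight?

4

Some routes from 3 to 0:
3-1-0: max(6, 3) = 6
3-4-5-2-8-0: max(8, 11, 9, 4, 3) = 11
3-2-8-0: max(2, 4, 3) = 4
Best route has worst link 4.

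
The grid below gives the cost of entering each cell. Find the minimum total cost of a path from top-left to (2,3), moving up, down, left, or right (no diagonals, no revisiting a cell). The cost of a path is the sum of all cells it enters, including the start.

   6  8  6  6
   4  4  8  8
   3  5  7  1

Cheapest: r0c0 r1c0 r2c0 r2c1 r2c2 r2c3
  6 + 4 + 3 + 5 + 7 + 1 = 26

26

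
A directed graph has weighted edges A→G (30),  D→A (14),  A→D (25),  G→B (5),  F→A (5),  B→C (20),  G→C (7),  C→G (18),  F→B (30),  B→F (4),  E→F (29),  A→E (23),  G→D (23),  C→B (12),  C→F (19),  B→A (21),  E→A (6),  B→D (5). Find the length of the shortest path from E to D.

31

Some routes from E to D:
E → A → G → D: 6 + 30 + 23 = 59
E → F → A → D: 29 + 5 + 25 = 59
E → A → D: 6 + 25 = 31
E → A → G → C → B → D: 6 + 30 + 7 + 12 + 5 = 60
E → A → G → B → D: 6 + 30 + 5 + 5 = 46
Best route has total 31.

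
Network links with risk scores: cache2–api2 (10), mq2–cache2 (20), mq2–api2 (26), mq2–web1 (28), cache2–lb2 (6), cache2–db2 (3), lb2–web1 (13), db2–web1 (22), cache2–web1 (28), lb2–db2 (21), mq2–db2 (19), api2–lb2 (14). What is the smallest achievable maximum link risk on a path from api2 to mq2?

19

Comparing a few candidate routes:
api2→lb2→cache2→db2→mq2: max(14, 6, 3, 19) = 19
api2→lb2→cache2→mq2: max(14, 6, 20) = 20
api2→cache2→db2→mq2: max(10, 3, 19) = 19
api2→cache2→mq2: max(10, 20) = 20
Best route has worst link 19.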